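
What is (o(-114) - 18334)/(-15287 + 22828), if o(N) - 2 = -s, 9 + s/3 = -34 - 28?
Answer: -18119/7541 ≈ -2.4027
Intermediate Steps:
s = -213 (s = -27 + 3*(-34 - 28) = -27 + 3*(-62) = -27 - 186 = -213)
o(N) = 215 (o(N) = 2 - 1*(-213) = 2 + 213 = 215)
(o(-114) - 18334)/(-15287 + 22828) = (215 - 18334)/(-15287 + 22828) = -18119/7541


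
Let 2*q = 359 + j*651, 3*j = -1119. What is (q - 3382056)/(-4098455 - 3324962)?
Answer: 3503288/7423417 ≈ 0.47192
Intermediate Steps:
j = -373 (j = (⅓)*(-1119) = -373)
q = -121232 (q = (359 - 373*651)/2 = (359 - 242823)/2 = (½)*(-242464) = -121232)
(q - 3382056)/(-4098455 - 3324962) = (-121232 - 3382056)/(-4098455 - 3324962) = -3503288/(-7423417) = -3503288*(-1/7423417) = 3503288/7423417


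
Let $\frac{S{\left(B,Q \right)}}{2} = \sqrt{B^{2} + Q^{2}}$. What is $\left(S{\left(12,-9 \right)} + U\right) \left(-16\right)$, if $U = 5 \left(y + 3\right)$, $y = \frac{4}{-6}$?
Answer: $- \frac{2000}{3} \approx -666.67$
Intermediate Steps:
$S{\left(B,Q \right)} = 2 \sqrt{B^{2} + Q^{2}}$
$y = - \frac{2}{3}$ ($y = 4 \left(- \frac{1}{6}\right) = - \frac{2}{3} \approx -0.66667$)
$U = \frac{35}{3}$ ($U = 5 \left(- \frac{2}{3} + 3\right) = 5 \cdot \frac{7}{3} = \frac{35}{3} \approx 11.667$)
$\left(S{\left(12,-9 \right)} + U\right) \left(-16\right) = \left(2 \sqrt{12^{2} + \left(-9\right)^{2}} + \frac{35}{3}\right) \left(-16\right) = \left(2 \sqrt{144 + 81} + \frac{35}{3}\right) \left(-16\right) = \left(2 \sqrt{225} + \frac{35}{3}\right) \left(-16\right) = \left(2 \cdot 15 + \frac{35}{3}\right) \left(-16\right) = \left(30 + \frac{35}{3}\right) \left(-16\right) = \frac{125}{3} \left(-16\right) = - \frac{2000}{3}$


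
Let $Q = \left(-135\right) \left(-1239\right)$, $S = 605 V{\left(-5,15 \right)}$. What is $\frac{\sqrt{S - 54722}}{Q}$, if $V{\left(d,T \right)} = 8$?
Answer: $\frac{i \sqrt{1018}}{23895} \approx 0.0013353 i$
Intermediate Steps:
$S = 4840$ ($S = 605 \cdot 8 = 4840$)
$Q = 167265$
$\frac{\sqrt{S - 54722}}{Q} = \frac{\sqrt{4840 - 54722}}{167265} = \sqrt{-49882} \cdot \frac{1}{167265} = 7 i \sqrt{1018} \cdot \frac{1}{167265} = \frac{i \sqrt{1018}}{23895}$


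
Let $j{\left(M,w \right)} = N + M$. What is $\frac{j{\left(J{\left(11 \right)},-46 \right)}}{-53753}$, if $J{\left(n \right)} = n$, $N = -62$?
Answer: $\frac{51}{53753} \approx 0.00094878$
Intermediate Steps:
$j{\left(M,w \right)} = -62 + M$
$\frac{j{\left(J{\left(11 \right)},-46 \right)}}{-53753} = \frac{-62 + 11}{-53753} = \left(-51\right) \left(- \frac{1}{53753}\right) = \frac{51}{53753}$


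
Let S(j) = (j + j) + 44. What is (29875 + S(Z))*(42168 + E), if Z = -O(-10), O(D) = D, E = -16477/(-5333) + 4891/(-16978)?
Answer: 8793543306404605/6964898 ≈ 1.2626e+9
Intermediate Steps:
E = 253662803/90543674 (E = -16477*(-1/5333) + 4891*(-1/16978) = 16477/5333 - 4891/16978 = 253662803/90543674 ≈ 2.8016)
Z = 10 (Z = -1*(-10) = 10)
S(j) = 44 + 2*j (S(j) = 2*j + 44 = 44 + 2*j)
(29875 + S(Z))*(42168 + E) = (29875 + (44 + 2*10))*(42168 + 253662803/90543674) = (29875 + (44 + 20))*(3818299308035/90543674) = (29875 + 64)*(3818299308035/90543674) = 29939*(3818299308035/90543674) = 8793543306404605/6964898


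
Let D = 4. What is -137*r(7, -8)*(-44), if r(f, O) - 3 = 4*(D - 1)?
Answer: 90420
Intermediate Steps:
r(f, O) = 15 (r(f, O) = 3 + 4*(4 - 1) = 3 + 4*3 = 3 + 12 = 15)
-137*r(7, -8)*(-44) = -137*15*(-44) = -2055*(-44) = 90420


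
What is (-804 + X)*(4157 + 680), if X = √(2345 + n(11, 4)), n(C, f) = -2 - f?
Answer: -3888948 + 4837*√2339 ≈ -3.6550e+6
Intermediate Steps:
X = √2339 (X = √(2345 + (-2 - 1*4)) = √(2345 + (-2 - 4)) = √(2345 - 6) = √2339 ≈ 48.363)
(-804 + X)*(4157 + 680) = (-804 + √2339)*(4157 + 680) = (-804 + √2339)*4837 = -3888948 + 4837*√2339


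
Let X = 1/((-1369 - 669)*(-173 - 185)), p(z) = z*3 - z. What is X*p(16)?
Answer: 8/182401 ≈ 4.3859e-5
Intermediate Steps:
p(z) = 2*z (p(z) = 3*z - z = 2*z)
X = 1/729604 (X = 1/(-2038*(-358)) = 1/729604 ≈ 1.3706e-6)
X*p(16) = (2*16)/729604 = (1/729604)*32 = 8/182401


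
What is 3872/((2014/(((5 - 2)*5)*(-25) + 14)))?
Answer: -36784/53 ≈ -694.04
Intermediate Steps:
3872/((2014/(((5 - 2)*5)*(-25) + 14))) = 3872/((2014/((3*5)*(-25) + 14))) = 3872/((2014/(15*(-25) + 14))) = 3872/((2014/(-375 + 14))) = 3872/((2014/(-361))) = 3872/((2014*(-1/361))) = 3872/(-106/19) = 3872*(-19/106) = -36784/53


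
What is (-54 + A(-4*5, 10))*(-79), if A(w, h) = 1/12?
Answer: 51113/12 ≈ 4259.4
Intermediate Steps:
A(w, h) = 1/12
(-54 + A(-4*5, 10))*(-79) = (-54 + 1/12)*(-79) = -647/12*(-79) = 51113/12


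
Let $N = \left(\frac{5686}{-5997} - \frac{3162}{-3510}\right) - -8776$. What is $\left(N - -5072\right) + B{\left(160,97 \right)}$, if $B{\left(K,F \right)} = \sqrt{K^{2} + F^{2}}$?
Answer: $\frac{16194003623}{1169415} + \sqrt{35009} \approx 14035.0$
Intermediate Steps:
$B{\left(K,F \right)} = \sqrt{F^{2} + K^{2}}$
$N = \frac{10262730743}{1169415}$ ($N = \left(5686 \left(- \frac{1}{5997}\right) - - \frac{527}{585}\right) + 8776 = \left(- \frac{5686}{5997} + \frac{527}{585}\right) + 8776 = - \frac{55297}{1169415} + 8776 = \frac{10262730743}{1169415} \approx 8776.0$)
$\left(N - -5072\right) + B{\left(160,97 \right)} = \left(\frac{10262730743}{1169415} - -5072\right) + \sqrt{97^{2} + 160^{2}} = \left(\frac{10262730743}{1169415} + 5072\right) + \sqrt{9409 + 25600} = \frac{16194003623}{1169415} + \sqrt{35009}$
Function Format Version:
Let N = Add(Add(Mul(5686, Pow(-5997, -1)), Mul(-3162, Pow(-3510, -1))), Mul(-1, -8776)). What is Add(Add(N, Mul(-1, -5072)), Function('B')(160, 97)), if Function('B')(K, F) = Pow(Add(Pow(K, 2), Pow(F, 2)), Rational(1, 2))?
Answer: Add(Rational(16194003623, 1169415), Pow(35009, Rational(1, 2))) ≈ 14035.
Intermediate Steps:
Function('B')(K, F) = Pow(Add(Pow(F, 2), Pow(K, 2)), Rational(1, 2))
N = Rational(10262730743, 1169415) (N = Add(Add(Mul(5686, Rational(-1, 5997)), Mul(-3162, Rational(-1, 3510))), 8776) = Add(Add(Rational(-5686, 5997), Rational(527, 585)), 8776) = Add(Rational(-55297, 1169415), 8776) = Rational(10262730743, 1169415) ≈ 8776.0)
Add(Add(N, Mul(-1, -5072)), Function('B')(160, 97)) = Add(Add(Rational(10262730743, 1169415), Mul(-1, -5072)), Pow(Add(Pow(97, 2), Pow(160, 2)), Rational(1, 2))) = Add(Add(Rational(10262730743, 1169415), 5072), Pow(Add(9409, 25600), Rational(1, 2))) = Add(Rational(16194003623, 1169415), Pow(35009, Rational(1, 2)))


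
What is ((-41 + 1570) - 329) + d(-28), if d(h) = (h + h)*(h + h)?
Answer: 4336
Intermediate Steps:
d(h) = 4*h² (d(h) = (2*h)*(2*h) = 4*h²)
((-41 + 1570) - 329) + d(-28) = ((-41 + 1570) - 329) + 4*(-28)² = (1529 - 329) + 4*784 = 1200 + 3136 = 4336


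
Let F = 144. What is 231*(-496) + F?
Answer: -114432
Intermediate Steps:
231*(-496) + F = 231*(-496) + 144 = -114576 + 144 = -114432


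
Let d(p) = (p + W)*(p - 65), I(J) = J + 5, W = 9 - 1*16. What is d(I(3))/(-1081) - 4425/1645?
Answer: -19956/7567 ≈ -2.6372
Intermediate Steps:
W = -7 (W = 9 - 16 = -7)
I(J) = 5 + J
d(p) = (-65 + p)*(-7 + p) (d(p) = (p - 7)*(p - 65) = (-7 + p)*(-65 + p) = (-65 + p)*(-7 + p))
d(I(3))/(-1081) - 4425/1645 = (455 + (5 + 3)**2 - 72*(5 + 3))/(-1081) - 4425/1645 = (455 + 8**2 - 72*8)*(-1/1081) - 4425*1/1645 = (455 + 64 - 576)*(-1/1081) - 885/329 = -57*(-1/1081) - 885/329 = 57/1081 - 885/329 = -19956/7567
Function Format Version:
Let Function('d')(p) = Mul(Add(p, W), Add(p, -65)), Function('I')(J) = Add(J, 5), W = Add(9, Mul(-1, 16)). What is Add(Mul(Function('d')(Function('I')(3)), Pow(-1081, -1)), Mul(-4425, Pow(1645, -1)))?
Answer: Rational(-19956, 7567) ≈ -2.6372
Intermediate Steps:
W = -7 (W = Add(9, -16) = -7)
Function('I')(J) = Add(5, J)
Function('d')(p) = Mul(Add(-65, p), Add(-7, p)) (Function('d')(p) = Mul(Add(p, -7), Add(p, -65)) = Mul(Add(-7, p), Add(-65, p)) = Mul(Add(-65, p), Add(-7, p)))
Add(Mul(Function('d')(Function('I')(3)), Pow(-1081, -1)), Mul(-4425, Pow(1645, -1))) = Add(Mul(Add(455, Pow(Add(5, 3), 2), Mul(-72, Add(5, 3))), Pow(-1081, -1)), Mul(-4425, Pow(1645, -1))) = Add(Mul(Add(455, Pow(8, 2), Mul(-72, 8)), Rational(-1, 1081)), Mul(-4425, Rational(1, 1645))) = Add(Mul(Add(455, 64, -576), Rational(-1, 1081)), Rational(-885, 329)) = Add(Mul(-57, Rational(-1, 1081)), Rational(-885, 329)) = Add(Rational(57, 1081), Rational(-885, 329)) = Rational(-19956, 7567)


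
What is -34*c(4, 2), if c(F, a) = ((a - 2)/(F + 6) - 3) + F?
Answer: -34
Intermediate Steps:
c(F, a) = -3 + F + (-2 + a)/(6 + F) (c(F, a) = ((-2 + a)/(6 + F) - 3) + F = (-3 + (-2 + a)/(6 + F)) + F = -3 + F + (-2 + a)/(6 + F))
-34*c(4, 2) = -34*(-20 + 2 + 4² + 3*4)/(6 + 4) = -34*(-20 + 2 + 16 + 12)/10 = -17*10/5 = -34*1 = -34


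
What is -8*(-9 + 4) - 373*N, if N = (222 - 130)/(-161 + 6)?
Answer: 40516/155 ≈ 261.39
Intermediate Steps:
N = -92/155 (N = 92/(-155) = 92*(-1/155) = -92/155 ≈ -0.59355)
-8*(-9 + 4) - 373*N = -8*(-9 + 4) - 373*(-92/155) = -8*(-5) + 34316/155 = 40 + 34316/155 = 40516/155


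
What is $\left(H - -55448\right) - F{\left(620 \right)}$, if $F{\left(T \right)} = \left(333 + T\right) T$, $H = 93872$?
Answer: $-441540$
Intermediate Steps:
$F{\left(T \right)} = T \left(333 + T\right)$
$\left(H - -55448\right) - F{\left(620 \right)} = \left(93872 - -55448\right) - 620 \left(333 + 620\right) = \left(93872 + 55448\right) - 620 \cdot 953 = 149320 - 590860 = -441540$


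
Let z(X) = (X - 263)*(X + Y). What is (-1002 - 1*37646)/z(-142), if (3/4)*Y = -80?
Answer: -19324/50355 ≈ -0.38376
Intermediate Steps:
Y = -320/3 (Y = (4/3)*(-80) = -320/3 ≈ -106.67)
z(X) = (-263 + X)*(-320/3 + X) (z(X) = (X - 263)*(X - 320/3) = (-263 + X)*(-320/3 + X))
(-1002 - 1*37646)/z(-142) = (-1002 - 1*37646)/(84160/3 + (-142)² - 1109/3*(-142)) = (-1002 - 37646)/(84160/3 + 20164 + 157478/3) = -38648/100710 = -38648*1/100710 = -19324/50355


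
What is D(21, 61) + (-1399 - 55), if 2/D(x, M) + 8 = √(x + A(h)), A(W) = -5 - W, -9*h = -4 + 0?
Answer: -158522/109 - 3*√35/109 ≈ -1454.5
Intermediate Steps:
h = 4/9 (h = -(-4 + 0)/9 = -⅑*(-4) = 4/9 ≈ 0.44444)
D(x, M) = 2/(-8 + √(-49/9 + x)) (D(x, M) = 2/(-8 + √(x + (-5 - 1*4/9))) = 2/(-8 + √(x + (-5 - 4/9))) = 2/(-8 + √(x - 49/9)) = 2/(-8 + √(-49/9 + x)))
D(21, 61) + (-1399 - 55) = 6/(-24 + √(-49 + 9*21)) + (-1399 - 55) = 6/(-24 + √(-49 + 189)) - 1454 = 6/(-24 + √140) - 1454 = 6/(-24 + 2*√35) - 1454 = -1454 + 6/(-24 + 2*√35)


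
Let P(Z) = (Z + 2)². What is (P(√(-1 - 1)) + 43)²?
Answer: 1993 + 360*I*√2 ≈ 1993.0 + 509.12*I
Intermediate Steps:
P(Z) = (2 + Z)²
(P(√(-1 - 1)) + 43)² = ((2 + √(-1 - 1))² + 43)² = ((2 + √(-2))² + 43)² = ((2 + I*√2)² + 43)² = (43 + (2 + I*√2)²)²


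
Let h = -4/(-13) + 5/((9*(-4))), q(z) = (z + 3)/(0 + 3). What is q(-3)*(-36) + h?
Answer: 79/468 ≈ 0.16880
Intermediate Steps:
q(z) = 1 + z/3 (q(z) = (3 + z)/3 = (3 + z)*(1/3) = 1 + z/3)
h = 79/468 (h = -4*(-1/13) + 5/(-36) = 4/13 + 5*(-1/36) = 4/13 - 5/36 = 79/468 ≈ 0.16880)
q(-3)*(-36) + h = (1 + (1/3)*(-3))*(-36) + 79/468 = (1 - 1)*(-36) + 79/468 = 0*(-36) + 79/468 = 0 + 79/468 = 79/468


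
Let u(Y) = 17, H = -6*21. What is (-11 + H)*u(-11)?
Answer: -2329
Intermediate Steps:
H = -126
(-11 + H)*u(-11) = (-11 - 126)*17 = -137*17 = -2329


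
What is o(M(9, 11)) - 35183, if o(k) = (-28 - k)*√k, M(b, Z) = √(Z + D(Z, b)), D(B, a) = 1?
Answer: -35183 - 2*√2*3^(¼)*(14 + √3) ≈ -35242.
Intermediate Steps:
M(b, Z) = √(1 + Z) (M(b, Z) = √(Z + 1) = √(1 + Z))
o(k) = √k*(-28 - k)
o(M(9, 11)) - 35183 = √(√(1 + 11))*(-28 - √(1 + 11)) - 35183 = √(√12)*(-28 - √12) - 35183 = √(2*√3)*(-28 - 2*√3) - 35183 = (√2*3^(¼))*(-28 - 2*√3) - 35183 = √2*3^(¼)*(-28 - 2*√3) - 35183 = -35183 + √2*3^(¼)*(-28 - 2*√3)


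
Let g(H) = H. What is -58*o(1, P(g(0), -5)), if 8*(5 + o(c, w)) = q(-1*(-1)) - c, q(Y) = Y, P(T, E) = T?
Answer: 290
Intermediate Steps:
o(c, w) = -39/8 - c/8 (o(c, w) = -5 + (-1*(-1) - c)/8 = -5 + (1 - c)/8 = -5 + (⅛ - c/8) = -39/8 - c/8)
-58*o(1, P(g(0), -5)) = -58*(-39/8 - ⅛*1) = -58*(-39/8 - ⅛) = -58*(-5) = 290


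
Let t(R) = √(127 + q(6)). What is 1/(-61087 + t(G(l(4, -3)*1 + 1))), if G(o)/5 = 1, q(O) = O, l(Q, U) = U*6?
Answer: -61087/3731621436 - √133/3731621436 ≈ -1.6373e-5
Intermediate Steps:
l(Q, U) = 6*U
G(o) = 5 (G(o) = 5*1 = 5)
t(R) = √133 (t(R) = √(127 + 6) = √133)
1/(-61087 + t(G(l(4, -3)*1 + 1))) = 1/(-61087 + √133)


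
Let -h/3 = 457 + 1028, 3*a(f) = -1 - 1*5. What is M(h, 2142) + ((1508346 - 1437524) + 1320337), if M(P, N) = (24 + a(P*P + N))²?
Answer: 1391643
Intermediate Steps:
a(f) = -2 (a(f) = (-1 - 1*5)/3 = (-1 - 5)/3 = (⅓)*(-6) = -2)
h = -4455 (h = -3*(457 + 1028) = -3*1485 = -4455)
M(P, N) = 484 (M(P, N) = (24 - 2)² = 22² = 484)
M(h, 2142) + ((1508346 - 1437524) + 1320337) = 484 + ((1508346 - 1437524) + 1320337) = 484 + (70822 + 1320337) = 484 + 1391159 = 1391643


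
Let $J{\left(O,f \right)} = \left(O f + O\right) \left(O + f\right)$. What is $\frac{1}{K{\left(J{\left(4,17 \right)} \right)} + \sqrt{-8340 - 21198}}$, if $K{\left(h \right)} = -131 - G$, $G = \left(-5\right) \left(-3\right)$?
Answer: $- \frac{73}{25427} - \frac{3 i \sqrt{3282}}{50854} \approx -0.002871 - 0.0033796 i$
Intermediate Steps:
$J{\left(O,f \right)} = \left(O + f\right) \left(O + O f\right)$ ($J{\left(O,f \right)} = \left(O + O f\right) \left(O + f\right) = \left(O + f\right) \left(O + O f\right)$)
$G = 15$
$K{\left(h \right)} = -146$ ($K{\left(h \right)} = -131 - 15 = -146$)
$\frac{1}{K{\left(J{\left(4,17 \right)} \right)} + \sqrt{-8340 - 21198}} = \frac{1}{-146 + \sqrt{-8340 - 21198}} = \frac{1}{-146 + \sqrt{-29538}} = \frac{1}{-146 + 3 i \sqrt{3282}}$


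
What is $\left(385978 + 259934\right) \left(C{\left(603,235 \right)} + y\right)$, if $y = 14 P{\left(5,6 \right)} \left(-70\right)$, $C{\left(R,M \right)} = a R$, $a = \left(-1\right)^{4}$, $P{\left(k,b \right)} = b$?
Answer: $-3408477624$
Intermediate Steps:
$a = 1$
$C{\left(R,M \right)} = R$ ($C{\left(R,M \right)} = 1 R = R$)
$y = -5880$ ($y = 14 \cdot 6 \left(-70\right) = 84 \left(-70\right) = -5880$)
$\left(385978 + 259934\right) \left(C{\left(603,235 \right)} + y\right) = \left(385978 + 259934\right) \left(603 - 5880\right) = 645912 \left(-5277\right) = -3408477624$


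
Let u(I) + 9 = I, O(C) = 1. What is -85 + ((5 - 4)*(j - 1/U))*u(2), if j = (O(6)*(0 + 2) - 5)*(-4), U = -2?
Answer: -345/2 ≈ -172.50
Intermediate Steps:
u(I) = -9 + I
j = 12 (j = (1*(0 + 2) - 5)*(-4) = (1*2 - 5)*(-4) = (2 - 5)*(-4) = -3*(-4) = 12)
-85 + ((5 - 4)*(j - 1/U))*u(2) = -85 + ((5 - 4)*(12 - 1/(-2)))*(-9 + 2) = -85 + (1*(12 - (-1)/2))*(-7) = -85 + (1*(12 - 1*(-½)))*(-7) = -85 + (1*(12 + ½))*(-7) = -85 + (1*(25/2))*(-7) = -85 + (25/2)*(-7) = -85 - 175/2 = -345/2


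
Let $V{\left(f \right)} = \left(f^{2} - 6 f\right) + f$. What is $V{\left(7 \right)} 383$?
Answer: $5362$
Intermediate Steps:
$V{\left(f \right)} = f^{2} - 5 f$
$V{\left(7 \right)} 383 = 7 \left(-5 + 7\right) 383 = 7 \cdot 2 \cdot 383 = 14 \cdot 383 = 5362$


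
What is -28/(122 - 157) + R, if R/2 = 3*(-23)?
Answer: -686/5 ≈ -137.20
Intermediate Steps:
R = -138 (R = 2*(3*(-23)) = 2*(-69) = -138)
-28/(122 - 157) + R = -28/(122 - 157) - 138 = -28/(-35) - 138 = -1/35*(-28) - 138 = 4/5 - 138 = -686/5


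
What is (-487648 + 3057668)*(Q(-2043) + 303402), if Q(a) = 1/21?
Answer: 16374735938860/21 ≈ 7.7975e+11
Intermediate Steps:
Q(a) = 1/21
(-487648 + 3057668)*(Q(-2043) + 303402) = (-487648 + 3057668)*(1/21 + 303402) = 2570020*(6371443/21) = 16374735938860/21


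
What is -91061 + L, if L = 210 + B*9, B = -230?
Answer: -92921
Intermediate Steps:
L = -1860 (L = 210 - 230*9 = 210 - 2070 = -1860)
-91061 + L = -91061 - 1860 = -92921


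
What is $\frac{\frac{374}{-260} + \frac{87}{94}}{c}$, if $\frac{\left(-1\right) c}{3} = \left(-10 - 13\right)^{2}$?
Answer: $\frac{1567}{4848285} \approx 0.00032321$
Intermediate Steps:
$c = -1587$ ($c = - 3 \left(-10 - 13\right)^{2} = - 3 \left(-23\right)^{2} = \left(-3\right) 529 = -1587$)
$\frac{\frac{374}{-260} + \frac{87}{94}}{c} = \frac{\frac{374}{-260} + \frac{87}{94}}{-1587} = \left(374 \left(- \frac{1}{260}\right) + 87 \cdot \frac{1}{94}\right) \left(- \frac{1}{1587}\right) = \left(- \frac{187}{130} + \frac{87}{94}\right) \left(- \frac{1}{1587}\right) = \left(- \frac{1567}{3055}\right) \left(- \frac{1}{1587}\right) = \frac{1567}{4848285}$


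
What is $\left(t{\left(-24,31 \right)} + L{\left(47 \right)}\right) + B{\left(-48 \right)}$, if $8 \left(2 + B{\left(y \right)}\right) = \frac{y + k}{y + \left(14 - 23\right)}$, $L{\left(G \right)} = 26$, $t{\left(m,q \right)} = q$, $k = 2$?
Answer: $\frac{12563}{228} \approx 55.101$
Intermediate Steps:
$B{\left(y \right)} = -2 + \frac{2 + y}{8 \left(-9 + y\right)}$ ($B{\left(y \right)} = -2 + \frac{\left(y + 2\right) \frac{1}{y + \left(14 - 23\right)}}{8} = -2 + \frac{\left(2 + y\right) \frac{1}{y + \left(14 - 23\right)}}{8} = -2 + \frac{\left(2 + y\right) \frac{1}{y - 9}}{8} = -2 + \frac{\left(2 + y\right) \frac{1}{-9 + y}}{8} = -2 + \frac{\frac{1}{-9 + y} \left(2 + y\right)}{8} = -2 + \frac{2 + y}{8 \left(-9 + y\right)}$)
$\left(t{\left(-24,31 \right)} + L{\left(47 \right)}\right) + B{\left(-48 \right)} = \left(31 + 26\right) + \frac{146 - -720}{8 \left(-9 - 48\right)} = 57 + \frac{146 + 720}{8 \left(-57\right)} = 57 + \frac{1}{8} \left(- \frac{1}{57}\right) 866 = 57 - \frac{433}{228} = \frac{12563}{228}$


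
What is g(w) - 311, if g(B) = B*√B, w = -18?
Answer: -311 - 54*I*√2 ≈ -311.0 - 76.368*I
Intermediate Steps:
g(B) = B^(3/2)
g(w) - 311 = (-18)^(3/2) - 311 = -54*I*√2 - 311 = -311 - 54*I*√2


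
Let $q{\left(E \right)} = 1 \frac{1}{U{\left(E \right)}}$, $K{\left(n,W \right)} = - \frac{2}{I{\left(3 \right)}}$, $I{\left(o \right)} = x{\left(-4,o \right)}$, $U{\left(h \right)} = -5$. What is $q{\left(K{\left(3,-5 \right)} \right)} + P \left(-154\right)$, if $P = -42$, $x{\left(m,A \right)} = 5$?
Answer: $\frac{32339}{5} \approx 6467.8$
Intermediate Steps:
$I{\left(o \right)} = 5$
$K{\left(n,W \right)} = - \frac{2}{5}$
$q{\left(E \right)} = - \frac{1}{5}$ ($q{\left(E \right)} = 1 \frac{1}{-5} = 1 \left(- \frac{1}{5}\right) = - \frac{1}{5}$)
$q{\left(K{\left(3,-5 \right)} \right)} + P \left(-154\right) = - \frac{1}{5} - -6468 = - \frac{1}{5} + 6468 = \frac{32339}{5}$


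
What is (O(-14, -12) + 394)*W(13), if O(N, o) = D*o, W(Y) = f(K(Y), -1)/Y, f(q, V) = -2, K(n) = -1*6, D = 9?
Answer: -44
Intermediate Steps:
K(n) = -6
W(Y) = -2/Y
O(N, o) = 9*o
(O(-14, -12) + 394)*W(13) = (9*(-12) + 394)*(-2/13) = (-108 + 394)*(-2*1/13) = 286*(-2/13) = -44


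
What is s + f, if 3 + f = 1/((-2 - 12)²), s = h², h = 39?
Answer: 297529/196 ≈ 1518.0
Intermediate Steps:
s = 1521 (s = 39² = 1521)
f = -587/196 (f = -3 + 1/((-2 - 12)²) = -3 + 1/((-14)²) = -3 + 1/196 = -587/196 ≈ -2.9949)
s + f = 1521 - 587/196 = 297529/196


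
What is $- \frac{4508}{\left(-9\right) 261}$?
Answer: $\frac{4508}{2349} \approx 1.9191$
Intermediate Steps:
$- \frac{4508}{\left(-9\right) 261} = - \frac{4508}{-2349} = \left(-4508\right) \left(- \frac{1}{2349}\right) = \frac{4508}{2349}$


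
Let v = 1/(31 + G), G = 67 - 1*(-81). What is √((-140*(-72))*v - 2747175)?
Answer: I*√88020429855/179 ≈ 1657.4*I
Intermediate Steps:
G = 148 (G = 67 + 81 = 148)
v = 1/179 (v = 1/(31 + 148) = 1/179 ≈ 0.0055866)
√((-140*(-72))*v - 2747175) = √(-140*(-72)*(1/179) - 2747175) = √(10080*(1/179) - 2747175) = √(10080/179 - 2747175) = √(-491734245/179) = I*√88020429855/179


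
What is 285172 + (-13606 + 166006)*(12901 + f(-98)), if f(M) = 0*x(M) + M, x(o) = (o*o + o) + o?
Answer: 1951462372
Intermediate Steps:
x(o) = o² + 2*o (x(o) = (o² + o) + o = (o + o²) + o = o² + 2*o)
f(M) = M (f(M) = 0*(M*(2 + M)) + M = 0 + M = M)
285172 + (-13606 + 166006)*(12901 + f(-98)) = 285172 + (-13606 + 166006)*(12901 - 98) = 285172 + 152400*12803 = 285172 + 1951177200 = 1951462372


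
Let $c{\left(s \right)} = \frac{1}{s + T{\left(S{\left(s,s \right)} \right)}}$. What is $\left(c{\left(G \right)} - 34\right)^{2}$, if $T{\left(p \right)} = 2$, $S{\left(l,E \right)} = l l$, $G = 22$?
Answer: $\frac{664225}{576} \approx 1153.2$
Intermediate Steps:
$S{\left(l,E \right)} = l^{2}$
$c{\left(s \right)} = \frac{1}{2 + s}$ ($c{\left(s \right)} = \frac{1}{s + 2} = \frac{1}{2 + s}$)
$\left(c{\left(G \right)} - 34\right)^{2} = \left(\frac{1}{2 + 22} - 34\right)^{2} = \left(\frac{1}{24} - 34\right)^{2} = \left(- \frac{815}{24}\right)^{2} = \frac{664225}{576}$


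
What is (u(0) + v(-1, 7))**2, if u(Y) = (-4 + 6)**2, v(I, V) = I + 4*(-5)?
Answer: 289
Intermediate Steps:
v(I, V) = -20 + I (v(I, V) = I - 20 = -20 + I)
u(Y) = 4 (u(Y) = 2**2 = 4)
(u(0) + v(-1, 7))**2 = (4 + (-20 - 1))**2 = (4 - 21)**2 = (-17)**2 = 289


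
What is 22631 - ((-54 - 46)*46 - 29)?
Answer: 27260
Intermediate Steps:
22631 - ((-54 - 46)*46 - 29) = 22631 - (-100*46 - 29) = 22631 - (-4600 - 29) = 22631 - 1*(-4629) = 22631 + 4629 = 27260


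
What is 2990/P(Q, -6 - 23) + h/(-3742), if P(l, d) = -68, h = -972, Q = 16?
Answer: -2780621/63614 ≈ -43.711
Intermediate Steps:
2990/P(Q, -6 - 23) + h/(-3742) = 2990/(-68) - 972/(-3742) = 2990*(-1/68) - 972*(-1/3742) = -1495/34 + 486/1871 = -2780621/63614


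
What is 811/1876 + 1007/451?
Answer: 2254893/846076 ≈ 2.6651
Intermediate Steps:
811/1876 + 1007/451 = 2254893/846076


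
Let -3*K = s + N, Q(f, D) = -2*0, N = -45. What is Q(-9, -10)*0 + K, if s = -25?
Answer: 70/3 ≈ 23.333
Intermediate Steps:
Q(f, D) = 0
K = 70/3 (K = -(-25 - 45)/3 = -⅓*(-70) = 70/3 ≈ 23.333)
Q(-9, -10)*0 + K = 0*0 + 70/3 = 0 + 70/3 = 70/3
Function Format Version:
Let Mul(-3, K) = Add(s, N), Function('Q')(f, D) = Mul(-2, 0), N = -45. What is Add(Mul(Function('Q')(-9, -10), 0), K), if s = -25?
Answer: Rational(70, 3) ≈ 23.333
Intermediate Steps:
Function('Q')(f, D) = 0
K = Rational(70, 3) (K = Mul(Rational(-1, 3), Add(-25, -45)) = Mul(Rational(-1, 3), -70) = Rational(70, 3) ≈ 23.333)
Add(Mul(Function('Q')(-9, -10), 0), K) = Add(Mul(0, 0), Rational(70, 3)) = Add(0, Rational(70, 3)) = Rational(70, 3)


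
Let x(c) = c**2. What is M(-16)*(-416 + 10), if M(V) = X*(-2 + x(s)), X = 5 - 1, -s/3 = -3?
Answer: -128296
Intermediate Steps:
s = 9 (s = -3*(-3) = 9)
X = 4
M(V) = 316 (M(V) = 4*(-2 + 9**2) = 4*(-2 + 81) = 4*79 = 316)
M(-16)*(-416 + 10) = 316*(-416 + 10) = 316*(-406) = -128296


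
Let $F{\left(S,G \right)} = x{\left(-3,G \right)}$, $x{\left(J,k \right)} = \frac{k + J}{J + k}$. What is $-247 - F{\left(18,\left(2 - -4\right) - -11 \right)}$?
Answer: $-248$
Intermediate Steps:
$x{\left(J,k \right)} = 1$ ($x{\left(J,k \right)} = \frac{J + k}{J + k} = 1$)
$F{\left(S,G \right)} = 1$
$-247 - F{\left(18,\left(2 - -4\right) - -11 \right)} = -247 - 1 = -248$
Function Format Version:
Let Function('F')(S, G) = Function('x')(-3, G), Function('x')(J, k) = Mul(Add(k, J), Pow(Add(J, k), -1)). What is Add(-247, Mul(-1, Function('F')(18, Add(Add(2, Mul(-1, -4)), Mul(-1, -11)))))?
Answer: -248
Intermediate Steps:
Function('x')(J, k) = 1 (Function('x')(J, k) = Mul(Add(J, k), Pow(Add(J, k), -1)) = 1)
Function('F')(S, G) = 1
Add(-247, Mul(-1, Function('F')(18, Add(Add(2, Mul(-1, -4)), Mul(-1, -11))))) = Add(-247, Mul(-1, 1)) = Add(-247, -1) = -248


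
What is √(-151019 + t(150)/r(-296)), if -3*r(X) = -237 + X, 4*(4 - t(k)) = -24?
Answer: I*√42902820701/533 ≈ 388.61*I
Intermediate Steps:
t(k) = 10 (t(k) = 4 - ¼*(-24) = 4 + 6 = 10)
r(X) = 79 - X/3 (r(X) = -(-237 + X)/3 = 79 - X/3)
√(-151019 + t(150)/r(-296)) = √(-151019 + 10/(79 - ⅓*(-296))) = √(-151019 + 10/(79 + 296/3)) = √(-151019 + 10/(533/3)) = √(-151019 + 10*(3/533)) = √(-151019 + 30/533) = √(-80493097/533) = I*√42902820701/533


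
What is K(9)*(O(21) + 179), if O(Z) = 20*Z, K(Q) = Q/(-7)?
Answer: -5391/7 ≈ -770.14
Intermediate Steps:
K(Q) = -Q/7 (K(Q) = Q*(-⅐) = -Q/7)
K(9)*(O(21) + 179) = (-⅐*9)*(20*21 + 179) = -9*(420 + 179)/7 = -9/7*599 = -5391/7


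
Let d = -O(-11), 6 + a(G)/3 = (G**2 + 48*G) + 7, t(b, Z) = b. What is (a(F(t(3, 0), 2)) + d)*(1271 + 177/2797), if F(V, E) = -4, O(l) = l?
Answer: -1827354296/2797 ≈ -6.5333e+5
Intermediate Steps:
a(G) = 3 + 3*G**2 + 144*G (a(G) = -18 + 3*((G**2 + 48*G) + 7) = -18 + 3*(7 + G**2 + 48*G) = -18 + (21 + 3*G**2 + 144*G) = 3 + 3*G**2 + 144*G)
d = 11 (d = -1*(-11) = 11)
(a(F(t(3, 0), 2)) + d)*(1271 + 177/2797) = ((3 + 3*(-4)**2 + 144*(-4)) + 11)*(1271 + 177/2797) = ((3 + 3*16 - 576) + 11)*(1271 + 177*(1/2797)) = ((3 + 48 - 576) + 11)*(1271 + 177/2797) = (-525 + 11)*(3555164/2797) = -514*3555164/2797 = -1827354296/2797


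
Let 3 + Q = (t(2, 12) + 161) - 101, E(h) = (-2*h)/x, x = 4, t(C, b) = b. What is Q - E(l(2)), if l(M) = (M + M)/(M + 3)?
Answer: 347/5 ≈ 69.400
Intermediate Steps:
l(M) = 2*M/(3 + M) (l(M) = (2*M)/(3 + M) = 2*M/(3 + M))
E(h) = -h/2 (E(h) = -2*h/4 = -2*h*(¼) = -h/2)
Q = 69 (Q = -3 + ((12 + 161) - 101) = -3 + (173 - 101) = -3 + 72 = 69)
Q - E(l(2)) = 69 - (-1)*2*2/(3 + 2)/2 = 69 - (-1)*2*2/5/2 = 69 - (-1)*2*2*(⅕)/2 = 69 - (-1)*4/(2*5) = 69 - 1*(-⅖) = 69 + ⅖ = 347/5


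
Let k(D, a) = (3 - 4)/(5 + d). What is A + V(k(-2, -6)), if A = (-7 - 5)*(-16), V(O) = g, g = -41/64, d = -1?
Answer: 12247/64 ≈ 191.36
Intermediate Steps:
k(D, a) = -1/4 (k(D, a) = (3 - 4)/(5 - 1) = -1/4)
g = -41/64 (g = -41*1/64 = -41/64 ≈ -0.64063)
V(O) = -41/64
A = 192 (A = -12*(-16) = 192)
A + V(k(-2, -6)) = 192 - 41/64 = 12247/64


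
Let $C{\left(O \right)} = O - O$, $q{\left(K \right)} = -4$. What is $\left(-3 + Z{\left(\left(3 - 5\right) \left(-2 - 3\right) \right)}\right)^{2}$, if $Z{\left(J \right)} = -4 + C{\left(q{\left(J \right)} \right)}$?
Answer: $49$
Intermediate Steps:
$C{\left(O \right)} = 0$
$Z{\left(J \right)} = -4$ ($Z{\left(J \right)} = -4 + 0 = -4$)
$\left(-3 + Z{\left(\left(3 - 5\right) \left(-2 - 3\right) \right)}\right)^{2} = \left(-3 - 4\right)^{2} = \left(-7\right)^{2} = 49$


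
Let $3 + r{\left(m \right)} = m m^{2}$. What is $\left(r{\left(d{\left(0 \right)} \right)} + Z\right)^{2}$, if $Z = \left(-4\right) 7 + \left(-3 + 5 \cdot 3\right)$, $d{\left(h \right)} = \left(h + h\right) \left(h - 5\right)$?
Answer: $361$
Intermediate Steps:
$d{\left(h \right)} = 2 h \left(-5 + h\right)$
$Z = -16$ ($Z = -28 + \left(-3 + 15\right) = -28 + 12 = -16$)
$r{\left(m \right)} = -3 + m^{3}$ ($r{\left(m \right)} = -3 + m m^{2} = -3 + m^{3}$)
$\left(r{\left(d{\left(0 \right)} \right)} + Z\right)^{2} = \left(\left(-3 + \left(2 \cdot 0 \left(-5 + 0\right)\right)^{3}\right) - 16\right)^{2} = \left(\left(-3 + \left(2 \cdot 0 \left(-5\right)\right)^{3}\right) - 16\right)^{2} = \left(\left(-3 + 0^{3}\right) - 16\right)^{2} = \left(\left(-3 + 0\right) - 16\right)^{2} = \left(-3 - 16\right)^{2} = \left(-19\right)^{2} = 361$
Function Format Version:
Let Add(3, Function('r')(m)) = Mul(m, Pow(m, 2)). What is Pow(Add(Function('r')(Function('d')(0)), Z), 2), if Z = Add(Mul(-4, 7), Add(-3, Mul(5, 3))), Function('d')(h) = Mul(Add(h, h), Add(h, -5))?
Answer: 361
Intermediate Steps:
Function('d')(h) = Mul(2, h, Add(-5, h)) (Function('d')(h) = Mul(Mul(2, h), Add(-5, h)) = Mul(2, h, Add(-5, h)))
Z = -16 (Z = Add(-28, Add(-3, 15)) = Add(-28, 12) = -16)
Function('r')(m) = Add(-3, Pow(m, 3)) (Function('r')(m) = Add(-3, Mul(m, Pow(m, 2))) = Add(-3, Pow(m, 3)))
Pow(Add(Function('r')(Function('d')(0)), Z), 2) = Pow(Add(Add(-3, Pow(Mul(2, 0, Add(-5, 0)), 3)), -16), 2) = Pow(Add(Add(-3, Pow(Mul(2, 0, -5), 3)), -16), 2) = Pow(Add(Add(-3, Pow(0, 3)), -16), 2) = Pow(Add(Add(-3, 0), -16), 2) = Pow(Add(-3, -16), 2) = Pow(-19, 2) = 361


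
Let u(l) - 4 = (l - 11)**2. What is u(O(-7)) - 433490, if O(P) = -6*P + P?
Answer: -432910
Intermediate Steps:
O(P) = -5*P
u(l) = 4 + (-11 + l)**2 (u(l) = 4 + (l - 11)**2 = 4 + (-11 + l)**2)
u(O(-7)) - 433490 = (4 + (-11 - 5*(-7))**2) - 433490 = (4 + (-11 + 35)**2) - 433490 = (4 + 24**2) - 433490 = (4 + 576) - 433490 = 580 - 433490 = -432910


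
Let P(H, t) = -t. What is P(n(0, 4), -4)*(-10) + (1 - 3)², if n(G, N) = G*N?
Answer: -36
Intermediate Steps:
P(n(0, 4), -4)*(-10) + (1 - 3)² = -1*(-4)*(-10) + (1 - 3)² = 4*(-10) + (-2)² = -40 + 4 = -36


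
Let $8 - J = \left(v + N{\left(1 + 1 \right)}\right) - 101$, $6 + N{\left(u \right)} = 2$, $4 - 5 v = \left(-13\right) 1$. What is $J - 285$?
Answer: $- \frac{877}{5} \approx -175.4$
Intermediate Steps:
$v = \frac{17}{5}$ ($v = \frac{4}{5} - \frac{\left(-13\right) 1}{5} = \frac{4}{5} - - \frac{13}{5} = \frac{4}{5} + \frac{13}{5} = \frac{17}{5} \approx 3.4$)
$N{\left(u \right)} = -4$ ($N{\left(u \right)} = -6 + 2 = -4$)
$J = \frac{548}{5}$ ($J = 8 - \left(\left(\frac{17}{5} - 4\right) - 101\right) = 8 - \left(- \frac{3}{5} - 101\right) = 8 - - \frac{508}{5} = 8 + \frac{508}{5} = \frac{548}{5} \approx 109.6$)
$J - 285 = \frac{548}{5} - 285 = - \frac{877}{5}$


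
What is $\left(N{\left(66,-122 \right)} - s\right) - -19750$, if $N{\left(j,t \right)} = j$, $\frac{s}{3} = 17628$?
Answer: $-33068$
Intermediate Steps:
$s = 52884$ ($s = 3 \cdot 17628 = 52884$)
$\left(N{\left(66,-122 \right)} - s\right) - -19750 = \left(66 - 52884\right) - -19750 = \left(66 - 52884\right) + 19750 = -52818 + 19750 = -33068$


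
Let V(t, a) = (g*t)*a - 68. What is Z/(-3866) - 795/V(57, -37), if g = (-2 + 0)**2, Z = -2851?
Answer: 13659187/16438232 ≈ 0.83094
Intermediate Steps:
g = 4 (g = (-2)**2 = 4)
V(t, a) = -68 + 4*a*t (V(t, a) = (4*t)*a - 68 = 4*a*t - 68 = -68 + 4*a*t)
Z/(-3866) - 795/V(57, -37) = -2851/(-3866) - 795/(-68 + 4*(-37)*57) = -2851*(-1/3866) - 795/(-68 - 8436) = 2851/3866 - 795/(-8504) = 2851/3866 - 795*(-1/8504) = 2851/3866 + 795/8504 = 13659187/16438232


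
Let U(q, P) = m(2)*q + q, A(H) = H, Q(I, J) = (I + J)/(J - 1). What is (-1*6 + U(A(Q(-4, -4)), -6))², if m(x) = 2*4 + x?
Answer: 3364/25 ≈ 134.56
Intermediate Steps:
Q(I, J) = (I + J)/(-1 + J)
m(x) = 8 + x
U(q, P) = 11*q (U(q, P) = (8 + 2)*q + q = 10*q + q = 11*q)
(-1*6 + U(A(Q(-4, -4)), -6))² = (-1*6 + 11*((-4 - 4)/(-1 - 4)))² = (-6 + 11*(-8/(-5)))² = (-6 + 11*(-⅕*(-8)))² = (-6 + 11*(8/5))² = (-6 + 88/5)² = (58/5)² = 3364/25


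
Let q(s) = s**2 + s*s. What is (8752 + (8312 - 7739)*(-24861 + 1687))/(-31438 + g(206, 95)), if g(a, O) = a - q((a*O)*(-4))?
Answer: 6634975/6127774016 ≈ 0.0010828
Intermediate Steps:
q(s) = 2*s**2 (q(s) = s**2 + s**2 = 2*s**2)
g(a, O) = a - 32*O**2*a**2 (g(a, O) = a - 2*((a*O)*(-4))**2 = a - 2*((O*a)*(-4))**2 = a - 2*(-4*O*a)**2 = a - 2*16*O**2*a**2 = a - 32*O**2*a**2)
(8752 + (8312 - 7739)*(-24861 + 1687))/(-31438 + g(206, 95)) = (8752 + (8312 - 7739)*(-24861 + 1687))/(-31438 + 206*(1 - 32*206*95**2)) = (8752 + 573*(-23174))/(-31438 + 206*(1 - 32*206*9025)) = (8752 - 13278702)/(-31438 + 206*(1 - 59492800)) = -13269950/(-31438 + 206*(-59492799)) = -13269950/(-31438 - 12255516594) = -13269950/(-12255548032) = -13269950*(-1/12255548032) = 6634975/6127774016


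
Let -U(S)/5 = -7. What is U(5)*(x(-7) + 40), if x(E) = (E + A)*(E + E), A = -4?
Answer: 6790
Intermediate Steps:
U(S) = 35 (U(S) = -5*(-7) = 35)
x(E) = 2*E*(-4 + E) (x(E) = (E - 4)*(E + E) = (-4 + E)*(2*E) = 2*E*(-4 + E))
U(5)*(x(-7) + 40) = 35*(2*(-7)*(-4 - 7) + 40) = 35*(2*(-7)*(-11) + 40) = 35*(154 + 40) = 35*194 = 6790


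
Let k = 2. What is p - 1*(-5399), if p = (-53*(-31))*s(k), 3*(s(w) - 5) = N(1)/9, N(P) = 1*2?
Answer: 370864/27 ≈ 13736.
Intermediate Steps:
N(P) = 2
s(w) = 137/27 (s(w) = 5 + (2/9)/3 = 5 + (2*(1/9))/3 = 5 + (1/3)*(2/9) = 5 + 2/27 = 137/27)
p = 225091/27 (p = -53*(-31)*(137/27) = 1643*(137/27) = 225091/27 ≈ 8336.7)
p - 1*(-5399) = 225091/27 - 1*(-5399) = 225091/27 + 5399 = 370864/27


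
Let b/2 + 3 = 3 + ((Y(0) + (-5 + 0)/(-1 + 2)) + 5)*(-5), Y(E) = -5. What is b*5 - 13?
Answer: 237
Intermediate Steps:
b = 50 (b = -6 + 2*(3 + ((-5 + (-5 + 0)/(-1 + 2)) + 5)*(-5)) = -6 + 2*(3 + ((-5 - 5/1) + 5)*(-5)) = -6 + 2*(3 + ((-5 - 5*1) + 5)*(-5)) = -6 + 2*(3 + ((-5 - 5) + 5)*(-5)) = -6 + 2*(3 + (-10 + 5)*(-5)) = -6 + 2*(3 - 5*(-5)) = -6 + 2*(3 + 25) = -6 + 2*28 = -6 + 56 = 50)
b*5 - 13 = 50*5 - 13 = 250 - 13 = 237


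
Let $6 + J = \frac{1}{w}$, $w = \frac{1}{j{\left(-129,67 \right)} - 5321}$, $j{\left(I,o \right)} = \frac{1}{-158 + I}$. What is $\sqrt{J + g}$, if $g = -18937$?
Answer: $\frac{i \sqrt{1998601703}}{287} \approx 155.77 i$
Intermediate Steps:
$w = - \frac{287}{1527128}$ ($w = \frac{1}{\frac{1}{-158 - 129} - 5321} = \frac{1}{\frac{1}{-287} - 5321} = \frac{1}{- \frac{1}{287} - 5321} = \frac{1}{- \frac{1527128}{287}} = - \frac{287}{1527128} \approx -0.00018793$)
$J = - \frac{1528850}{287}$ ($J = -6 + \frac{1}{- \frac{287}{1527128}} = -6 - \frac{1527128}{287} = - \frac{1528850}{287} \approx -5327.0$)
$\sqrt{J + g} = \sqrt{- \frac{1528850}{287} - 18937} = \sqrt{- \frac{6963769}{287}} = \frac{i \sqrt{1998601703}}{287}$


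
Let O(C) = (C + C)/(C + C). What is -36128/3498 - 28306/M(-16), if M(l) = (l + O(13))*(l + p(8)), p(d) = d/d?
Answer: -17857198/131175 ≈ -136.13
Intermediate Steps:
p(d) = 1
O(C) = 1 (O(C) = (2*C)/((2*C)) = (2*C)*(1/(2*C)) = 1)
M(l) = (1 + l)² (M(l) = (l + 1)*(l + 1) = (1 + l)*(1 + l) = (1 + l)²)
-36128/3498 - 28306/M(-16) = -36128/3498 - 28306/(1 + (-16)² + 2*(-16)) = -36128*1/3498 - 28306/(1 + 256 - 32) = -18064/1749 - 28306/225 = -17857198/131175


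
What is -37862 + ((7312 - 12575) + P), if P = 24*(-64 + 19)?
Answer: -44205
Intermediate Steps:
P = -1080 (P = 24*(-45) = -1080)
-37862 + ((7312 - 12575) + P) = -37862 + ((7312 - 12575) - 1080) = -37862 + (-5263 - 1080) = -37862 - 6343 = -44205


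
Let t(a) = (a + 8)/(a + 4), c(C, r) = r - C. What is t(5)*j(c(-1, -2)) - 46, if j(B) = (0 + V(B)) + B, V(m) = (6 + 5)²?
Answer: 382/3 ≈ 127.33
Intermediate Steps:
V(m) = 121 (V(m) = 11² = 121)
t(a) = (8 + a)/(4 + a)
j(B) = 121 + B (j(B) = (0 + 121) + B = 121 + B)
t(5)*j(c(-1, -2)) - 46 = ((8 + 5)/(4 + 5))*(121 + (-2 - 1*(-1))) - 46 = (13/9)*(121 + (-2 + 1)) - 46 = ((⅑)*13)*(121 - 1) - 46 = (13/9)*120 - 46 = 520/3 - 46 = 382/3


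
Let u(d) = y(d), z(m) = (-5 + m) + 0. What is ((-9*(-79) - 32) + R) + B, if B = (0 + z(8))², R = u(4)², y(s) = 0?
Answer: 688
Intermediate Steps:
z(m) = -5 + m
u(d) = 0
R = 0 (R = 0² = 0)
B = 9 (B = (0 + (-5 + 8))² = (0 + 3)² = 3² = 9)
((-9*(-79) - 32) + R) + B = ((-9*(-79) - 32) + 0) + 9 = ((711 - 32) + 0) + 9 = (679 + 0) + 9 = 679 + 9 = 688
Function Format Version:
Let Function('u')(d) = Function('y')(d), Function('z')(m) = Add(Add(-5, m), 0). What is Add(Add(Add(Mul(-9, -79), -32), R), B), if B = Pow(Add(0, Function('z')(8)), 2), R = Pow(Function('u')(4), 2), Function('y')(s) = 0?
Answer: 688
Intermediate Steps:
Function('z')(m) = Add(-5, m)
Function('u')(d) = 0
R = 0 (R = Pow(0, 2) = 0)
B = 9 (B = Pow(Add(0, Add(-5, 8)), 2) = Pow(Add(0, 3), 2) = Pow(3, 2) = 9)
Add(Add(Add(Mul(-9, -79), -32), R), B) = Add(Add(Add(Mul(-9, -79), -32), 0), 9) = Add(Add(Add(711, -32), 0), 9) = Add(Add(679, 0), 9) = Add(679, 9) = 688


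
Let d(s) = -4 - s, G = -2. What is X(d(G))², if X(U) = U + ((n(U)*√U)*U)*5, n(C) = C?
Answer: -796 - 80*I*√2 ≈ -796.0 - 113.14*I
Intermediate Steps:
X(U) = U + 5*U^(5/2) (X(U) = U + ((U*√U)*U)*5 = U + (U^(3/2)*U)*5 = U + U^(5/2)*5 = U + 5*U^(5/2))
X(d(G))² = ((-4 - 1*(-2)) + 5*(-4 - 1*(-2))^(5/2))² = ((-4 + 2) + 5*(-4 + 2)^(5/2))² = (-2 + 5*(-2)^(5/2))² = (-2 + 5*(4*I*√2))² = (-2 + 20*I*√2)²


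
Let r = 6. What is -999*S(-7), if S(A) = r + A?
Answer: 999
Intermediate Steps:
S(A) = 6 + A
-999*S(-7) = -999*(6 - 7) = -999*(-1) = 999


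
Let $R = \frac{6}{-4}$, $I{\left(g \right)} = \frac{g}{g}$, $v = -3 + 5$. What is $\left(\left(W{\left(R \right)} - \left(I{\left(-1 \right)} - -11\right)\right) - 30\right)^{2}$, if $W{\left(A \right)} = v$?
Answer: $1600$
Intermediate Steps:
$v = 2$
$I{\left(g \right)} = 1$
$R = - \frac{3}{2}$ ($R = 6 \left(- \frac{1}{4}\right) = - \frac{3}{2} \approx -1.5$)
$W{\left(A \right)} = 2$
$\left(\left(W{\left(R \right)} - \left(I{\left(-1 \right)} - -11\right)\right) - 30\right)^{2} = \left(\left(2 - \left(1 - -11\right)\right) - 30\right)^{2} = \left(\left(2 - \left(1 + 11\right)\right) - 30\right)^{2} = \left(\left(2 - 12\right) - 30\right)^{2} = \left(-10 - 30\right)^{2} = \left(-40\right)^{2} = 1600$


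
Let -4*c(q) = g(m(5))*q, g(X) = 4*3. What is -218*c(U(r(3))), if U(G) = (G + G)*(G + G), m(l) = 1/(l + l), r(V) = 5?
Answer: 65400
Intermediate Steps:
m(l) = 1/(2*l)
U(G) = 4*G² (U(G) = (2*G)*(2*G) = 4*G²)
g(X) = 12
c(q) = -3*q
-218*c(U(r(3))) = -(-654)*4*5² = -(-654)*4*25 = -(-654)*100 = -218*(-300) = 65400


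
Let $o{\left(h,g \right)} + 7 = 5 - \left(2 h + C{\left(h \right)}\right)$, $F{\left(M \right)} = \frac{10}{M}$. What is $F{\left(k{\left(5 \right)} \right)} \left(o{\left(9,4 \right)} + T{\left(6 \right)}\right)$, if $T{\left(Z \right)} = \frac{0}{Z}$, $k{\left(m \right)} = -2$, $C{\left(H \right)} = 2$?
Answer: $110$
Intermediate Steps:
$T{\left(Z \right)} = 0$
$o{\left(h,g \right)} = -4 - 2 h$ ($o{\left(h,g \right)} = -7 - \left(-3 + 2 h\right) = -4 - 2 h$)
$F{\left(k{\left(5 \right)} \right)} \left(o{\left(9,4 \right)} + T{\left(6 \right)}\right) = \frac{10}{-2} \left(\left(-4 - 18\right) + 0\right) = 10 \left(- \frac{1}{2}\right) \left(\left(-4 - 18\right) + 0\right) = - 5 \left(-22 + 0\right) = \left(-5\right) \left(-22\right) = 110$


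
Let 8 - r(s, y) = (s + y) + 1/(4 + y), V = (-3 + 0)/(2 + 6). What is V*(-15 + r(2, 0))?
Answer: 111/32 ≈ 3.4688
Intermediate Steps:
V = -3/8 ≈ -0.37500
r(s, y) = 8 - s - y - 1/(4 + y) (r(s, y) = 8 - ((s + y) + 1/(4 + y)) = 8 - (s + y + 1/(4 + y)) = 8 + (-s - y - 1/(4 + y)) = 8 - s - y - 1/(4 + y))
V*(-15 + r(2, 0)) = -3*(-15 + (31 - 1*0² - 4*2 + 4*0 - 1*2*0)/(4 + 0))/8 = -3*(-15 + (31 - 1*0 - 8 + 0 + 0)/4)/8 = -3*(-15 + (31 + 0 - 8 + 0 + 0)/4)/8 = -3*(-15 + (¼)*23)/8 = -3*(-15 + 23/4)/8 = -3/8*(-37/4) = 111/32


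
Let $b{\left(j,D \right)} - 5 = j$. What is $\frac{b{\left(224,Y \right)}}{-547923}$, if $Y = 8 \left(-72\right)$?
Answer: $- \frac{229}{547923} \approx -0.00041794$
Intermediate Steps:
$Y = -576$
$b{\left(j,D \right)} = 5 + j$
$\frac{b{\left(224,Y \right)}}{-547923} = \frac{5 + 224}{-547923} = 229 \left(- \frac{1}{547923}\right) = - \frac{229}{547923}$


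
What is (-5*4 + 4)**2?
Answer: 256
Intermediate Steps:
(-5*4 + 4)**2 = (-20 + 4)**2 = (-16)**2 = 256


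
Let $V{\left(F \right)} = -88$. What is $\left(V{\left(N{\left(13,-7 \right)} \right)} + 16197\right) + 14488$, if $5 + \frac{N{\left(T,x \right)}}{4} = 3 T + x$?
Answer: $30597$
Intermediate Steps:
$N{\left(T,x \right)} = -20 + 4 x + 12 T$ ($N{\left(T,x \right)} = -20 + 4 \left(3 T + x\right) = -20 + 4 \left(x + 3 T\right) = -20 + \left(4 x + 12 T\right) = -20 + 4 x + 12 T$)
$\left(V{\left(N{\left(13,-7 \right)} \right)} + 16197\right) + 14488 = \left(-88 + 16197\right) + 14488 = 16109 + 14488 = 30597$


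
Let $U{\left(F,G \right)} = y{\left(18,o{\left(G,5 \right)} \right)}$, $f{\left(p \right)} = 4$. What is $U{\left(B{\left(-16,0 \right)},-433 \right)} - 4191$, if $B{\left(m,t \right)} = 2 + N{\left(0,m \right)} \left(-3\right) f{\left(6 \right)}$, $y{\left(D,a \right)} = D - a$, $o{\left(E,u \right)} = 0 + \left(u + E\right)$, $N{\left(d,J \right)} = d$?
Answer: $-3745$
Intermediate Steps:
$o{\left(E,u \right)} = E + u$ ($o{\left(E,u \right)} = 0 + \left(E + u\right) = E + u$)
$B{\left(m,t \right)} = 2$ ($B{\left(m,t \right)} = 2 + 0 \left(-3\right) 4 = 2 + 0 \cdot 4 = 2 + 0 = 2$)
$U{\left(F,G \right)} = 13 - G$ ($U{\left(F,G \right)} = 18 - \left(G + 5\right) = 18 - \left(5 + G\right) = 13 - G$)
$U{\left(B{\left(-16,0 \right)},-433 \right)} - 4191 = \left(13 - -433\right) - 4191 = \left(13 + 433\right) - 4191 = 446 - 4191 = -3745$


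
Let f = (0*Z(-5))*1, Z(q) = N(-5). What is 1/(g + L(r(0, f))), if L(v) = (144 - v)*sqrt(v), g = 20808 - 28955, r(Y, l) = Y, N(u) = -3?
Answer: -1/8147 ≈ -0.00012274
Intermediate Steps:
Z(q) = -3
f = 0 (f = (0*(-3))*1 = 0*1 = 0)
g = -8147
L(v) = sqrt(v)*(144 - v)
1/(g + L(r(0, f))) = 1/(-8147 + sqrt(0)*(144 - 1*0)) = 1/(-8147 + 0*(144 + 0)) = 1/(-8147 + 0*144) = 1/(-8147 + 0) = 1/(-8147) = -1/8147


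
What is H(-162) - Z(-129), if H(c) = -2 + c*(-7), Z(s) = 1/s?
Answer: 146029/129 ≈ 1132.0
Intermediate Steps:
H(c) = -2 - 7*c
H(-162) - Z(-129) = (-2 - 7*(-162)) - 1/(-129) = (-2 + 1134) - 1*(-1/129) = 1132 + 1/129 = 146029/129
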